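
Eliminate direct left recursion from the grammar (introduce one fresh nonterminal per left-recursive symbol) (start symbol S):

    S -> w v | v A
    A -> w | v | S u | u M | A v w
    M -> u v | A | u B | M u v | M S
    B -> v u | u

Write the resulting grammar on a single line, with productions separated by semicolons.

A, M are directly left-recursive.
For A: α = {v w}, β = {w, v, S u, u M}. Rewrite as A → β A' and A' → α A' | ε.
For M: α = {u v, S}, β = {u v, A, u B}. Rewrite as M → β M' and M' → α M' | ε.

S -> w v | v A; A -> w A' | v A' | S u A' | u M A'; M -> u v M' | A M' | u B M'; B -> v u | u; A' -> v w A' | ε; M' -> u v M' | S M' | ε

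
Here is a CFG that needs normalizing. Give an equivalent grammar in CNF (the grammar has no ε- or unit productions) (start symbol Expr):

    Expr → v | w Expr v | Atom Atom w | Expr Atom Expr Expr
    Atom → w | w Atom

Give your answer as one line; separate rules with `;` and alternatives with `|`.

Expr → v | X1 Y1 | Atom Y2 | Expr Y3; Atom → w | X1 Atom; X1 → w; X2 → v; Y1 → Expr X2; Y2 → Atom X1; Y3 → Atom Y4; Y4 → Expr Expr

Introduce a nonterminal for each terminal appearing in a rule of length ≥ 2: X1 → w, X2 → v.
Binarize each right-hand side of length ≥ 3 by chaining fresh nonterminals (Y1, Y2, …): affected rules were Expr → X1 Expr X2; Expr → Atom Atom X1; Expr → Expr Atom Expr Expr.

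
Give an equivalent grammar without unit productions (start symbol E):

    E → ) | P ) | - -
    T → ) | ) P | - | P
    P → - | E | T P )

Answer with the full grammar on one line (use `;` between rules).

Unit pairs: P ⇒* {E}; T ⇒* {E, P}.
For every A with A ⇒* B via unit rules, add B's non-unit alternatives to A; then delete every rule of the form X → Y.

E → ) | P ) | - -; T → ) | P ) | - - | - | T P ) | ) P; P → ) | P ) | - - | - | T P )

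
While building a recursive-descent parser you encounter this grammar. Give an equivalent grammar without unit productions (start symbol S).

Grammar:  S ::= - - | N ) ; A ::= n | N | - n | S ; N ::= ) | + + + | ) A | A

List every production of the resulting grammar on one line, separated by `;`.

Unit pairs: A ⇒* {N, S}; N ⇒* {A, S}.
For every A with A ⇒* B via unit rules, add B's non-unit alternatives to A; then delete every rule of the form X → Y.

S ::= - - | N ); A ::= - - | N ) | ) | + + + | ) A | n | - n; N ::= - - | N ) | ) | + + + | ) A | n | - n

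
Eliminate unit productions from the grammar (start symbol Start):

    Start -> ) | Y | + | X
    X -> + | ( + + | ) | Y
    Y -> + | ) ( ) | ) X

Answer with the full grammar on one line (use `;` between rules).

Unit pairs: Start ⇒* {X, Y}; X ⇒* {Y}.
For each unit pair (A, B), copy every non-unit production of B to A, then drop all unit productions.

Start -> ) | + | ( + + | ) ( ) | ) X; X -> + | ( + + | ) | ) ( ) | ) X; Y -> + | ) ( ) | ) X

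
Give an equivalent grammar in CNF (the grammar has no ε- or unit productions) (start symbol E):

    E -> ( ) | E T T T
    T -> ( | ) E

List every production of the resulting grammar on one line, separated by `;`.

E -> X1 X2 | E Y1; T -> ( | X2 E; X1 -> (; X2 -> ); Y1 -> T Y2; Y2 -> T T

Introduce a nonterminal for each terminal appearing in a rule of length ≥ 2: X1 → (, X2 → ).
Binarize each right-hand side of length ≥ 3 by chaining fresh nonterminals (Y1, Y2, …): affected rules were E → E T T T.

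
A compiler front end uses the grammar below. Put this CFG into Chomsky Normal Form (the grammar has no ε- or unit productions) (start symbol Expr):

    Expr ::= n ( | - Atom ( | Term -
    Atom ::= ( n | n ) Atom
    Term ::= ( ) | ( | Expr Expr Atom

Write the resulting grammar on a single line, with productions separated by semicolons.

Introduce a nonterminal for each terminal appearing in a rule of length ≥ 2: X1 → n, X2 → (, X3 → -, X4 → ).
Binarize each right-hand side of length ≥ 3 by chaining fresh nonterminals (Y1, Y2, …): affected rules were Expr → X3 Atom X2; Atom → X1 X4 Atom; Term → Expr Expr Atom.

Expr ::= X1 X2 | X3 Y1 | Term X3; Atom ::= X2 X1 | X1 Y2; Term ::= X2 X4 | ( | Expr Y3; X1 ::= n; X2 ::= (; X3 ::= -; X4 ::= ); Y1 ::= Atom X2; Y2 ::= X4 Atom; Y3 ::= Expr Atom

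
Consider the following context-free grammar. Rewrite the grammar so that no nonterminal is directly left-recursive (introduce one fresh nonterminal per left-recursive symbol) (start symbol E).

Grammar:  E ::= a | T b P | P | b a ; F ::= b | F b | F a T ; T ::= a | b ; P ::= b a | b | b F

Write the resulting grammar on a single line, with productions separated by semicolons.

Directly left-recursive nonterminal: F.
For F: α = {b, a T}, β = {b}. Rewrite as F → β F' and F' → α F' | ε.

E ::= a | T b P | P | b a; F ::= b F'; T ::= a | b; P ::= b a | b | b F; F' ::= b F' | a T F' | epsilon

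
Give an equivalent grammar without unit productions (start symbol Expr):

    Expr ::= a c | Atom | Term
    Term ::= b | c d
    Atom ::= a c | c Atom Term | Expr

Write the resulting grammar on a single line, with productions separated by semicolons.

Expr ::= b | c d | a c | c Atom Term; Term ::= b | c d; Atom ::= b | c d | a c | c Atom Term

Unit pairs: Atom ⇒* {Expr, Term}; Expr ⇒* {Atom, Term}.
For each unit pair (A, B), copy every non-unit production of B to A, then drop all unit productions.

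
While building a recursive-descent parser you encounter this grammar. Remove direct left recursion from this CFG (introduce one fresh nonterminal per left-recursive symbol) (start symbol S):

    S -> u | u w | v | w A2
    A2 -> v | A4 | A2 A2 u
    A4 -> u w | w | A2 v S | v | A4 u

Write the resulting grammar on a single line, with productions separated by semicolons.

A2, A4 are directly left-recursive.
For A2: α = {A2 u}, β = {v, A4}. Rewrite as A2 → β A2' and A2' → α A2' | ε.
For A4: α = {u}, β = {u w, w, A2 v S, v}. Rewrite as A4 → β A4' and A4' → α A4' | ε.

S -> u | u w | v | w A2; A2 -> v A2' | A4 A2'; A4 -> u w A4' | w A4' | A2 v S A4' | v A4'; A2' -> A2 u A2' | eps; A4' -> u A4' | eps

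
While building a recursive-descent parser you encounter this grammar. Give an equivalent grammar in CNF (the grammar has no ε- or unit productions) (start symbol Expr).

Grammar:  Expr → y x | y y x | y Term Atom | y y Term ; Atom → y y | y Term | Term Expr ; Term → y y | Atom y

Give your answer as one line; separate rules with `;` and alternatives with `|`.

Introduce a nonterminal for each terminal appearing in a rule of length ≥ 2: X1 → y, X2 → x.
Binarize each right-hand side of length ≥ 3 by chaining fresh nonterminals (Y1, Y2, …): affected rules were Expr → X1 X1 X2; Expr → X1 Term Atom; Expr → X1 X1 Term.

Expr → X1 X2 | X1 Y1 | X1 Y2 | X1 Y3; Atom → X1 X1 | X1 Term | Term Expr; Term → X1 X1 | Atom X1; X1 → y; X2 → x; Y1 → X1 X2; Y2 → Term Atom; Y3 → X1 Term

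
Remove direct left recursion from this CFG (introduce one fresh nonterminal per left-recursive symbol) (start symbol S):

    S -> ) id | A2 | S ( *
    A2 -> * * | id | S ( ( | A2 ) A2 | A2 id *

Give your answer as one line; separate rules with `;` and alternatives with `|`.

S -> ) id S' | A2 S'; A2 -> * * A2' | id A2' | S ( ( A2'; S' -> ( * S' | eps; A2' -> ) A2 A2' | id * A2' | eps

Left recursion appears on S, A2.
For S: α = {( *}, β = {) id, A2}. Rewrite as S → β S' and S' → α S' | ε.
For A2: α = {) A2, id *}, β = {* *, id, S ( (}. Rewrite as A2 → β A2' and A2' → α A2' | ε.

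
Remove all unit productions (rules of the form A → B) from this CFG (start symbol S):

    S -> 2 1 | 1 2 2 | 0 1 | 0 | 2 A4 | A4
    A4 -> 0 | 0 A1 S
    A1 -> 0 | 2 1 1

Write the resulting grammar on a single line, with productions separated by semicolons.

Unit pairs: S ⇒* {A4}.
Replace each nonterminal's rules with the union of the non-unit rules of every nonterminal it unit-derives.

S -> 0 | 0 A1 S | 2 1 | 1 2 2 | 0 1 | 2 A4; A4 -> 0 | 0 A1 S; A1 -> 0 | 2 1 1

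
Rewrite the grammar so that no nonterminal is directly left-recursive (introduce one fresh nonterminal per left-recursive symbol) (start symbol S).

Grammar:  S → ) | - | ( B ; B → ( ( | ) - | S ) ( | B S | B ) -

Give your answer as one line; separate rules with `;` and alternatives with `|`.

S → ) | - | ( B; B → ( ( B' | ) - B' | S ) ( B'; B' → S B' | ) - B' | ε

Directly left-recursive nonterminal: B.
For B: α = {S, ) -}, β = {( (, ) -, S ) (}. Rewrite as B → β B' and B' → α B' | ε.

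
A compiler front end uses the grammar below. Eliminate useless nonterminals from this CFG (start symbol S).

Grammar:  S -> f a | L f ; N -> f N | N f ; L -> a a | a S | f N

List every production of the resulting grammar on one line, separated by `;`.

S -> f a | L f; L -> a a | a S

Generating nonterminals: {L, S}.
Reachable from S after that: {L, S}.
Removed useless symbols: {N} and every production mentioning them.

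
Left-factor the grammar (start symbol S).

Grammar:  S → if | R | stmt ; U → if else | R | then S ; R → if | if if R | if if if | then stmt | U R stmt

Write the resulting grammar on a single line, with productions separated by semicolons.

R has alternatives sharing prefix 'if': factor to R → if R' with R' → ε | if R | if if.
R' has alternatives sharing prefix 'if': factor to R' → if R'' with R'' → R | if.

S → if | R | stmt; U → if else | R | then S; R → then stmt | U R stmt | if R'; R' → ε | if R''; R'' → R | if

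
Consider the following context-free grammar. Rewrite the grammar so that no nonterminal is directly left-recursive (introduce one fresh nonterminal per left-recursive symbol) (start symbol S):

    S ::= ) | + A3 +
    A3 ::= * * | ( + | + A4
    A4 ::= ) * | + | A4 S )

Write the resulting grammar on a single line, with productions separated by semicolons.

Directly left-recursive nonterminal: A4.
For A4: α = {S )}, β = {) *, +}. Rewrite as A4 → β A4' and A4' → α A4' | ε.

S ::= ) | + A3 +; A3 ::= * * | ( + | + A4; A4 ::= ) * A4' | + A4'; A4' ::= S ) A4' | ε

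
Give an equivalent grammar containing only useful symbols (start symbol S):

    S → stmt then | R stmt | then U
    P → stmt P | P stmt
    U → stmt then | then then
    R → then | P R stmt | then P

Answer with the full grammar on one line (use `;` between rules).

Generating nonterminals: {R, S, U}.
Reachable from S after that: {R, S, U}.
Removed useless symbols: {P} and every production mentioning them.

S → stmt then | R stmt | then U; U → stmt then | then then; R → then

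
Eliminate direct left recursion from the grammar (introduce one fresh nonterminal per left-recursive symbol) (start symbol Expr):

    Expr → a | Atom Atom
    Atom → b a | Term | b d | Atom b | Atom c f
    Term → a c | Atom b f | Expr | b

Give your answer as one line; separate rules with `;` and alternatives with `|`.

Expr → a | Atom Atom; Atom → b a Atom1 | Term Atom1 | b d Atom1; Term → a c | Atom b f | Expr | b; Atom1 → b Atom1 | c f Atom1 | ε

Directly left-recursive nonterminal: Atom.
For Atom: α = {b, c f}, β = {b a, Term, b d}. Rewrite as Atom → β Atom1 and Atom1 → α Atom1 | ε.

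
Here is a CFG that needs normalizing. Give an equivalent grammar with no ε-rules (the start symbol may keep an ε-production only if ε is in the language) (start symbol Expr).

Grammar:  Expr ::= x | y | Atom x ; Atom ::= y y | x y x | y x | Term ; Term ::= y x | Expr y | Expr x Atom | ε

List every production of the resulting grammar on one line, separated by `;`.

Nullable nonterminals: {Atom, Term}.
ε ∉ L(G), so no ε-production is kept.
For each production, add variants omitting each subset of nullable occurrences: Term → Expr x Atom gives Expr x Atom | Expr x.

Expr ::= x | y | Atom x; Atom ::= y y | x y x | y x | Term; Term ::= y x | Expr y | Expr x Atom | Expr x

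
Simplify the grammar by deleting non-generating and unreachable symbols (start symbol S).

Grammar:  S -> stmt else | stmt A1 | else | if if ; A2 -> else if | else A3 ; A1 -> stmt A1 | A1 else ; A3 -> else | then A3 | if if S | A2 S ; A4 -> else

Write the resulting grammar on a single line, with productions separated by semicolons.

Generating nonterminals: {A2, A3, A4, S}.
Reachable from S after that: {S}.
Removed useless symbols: {A1, A2, A3, A4} and every production mentioning them.

S -> stmt else | else | if if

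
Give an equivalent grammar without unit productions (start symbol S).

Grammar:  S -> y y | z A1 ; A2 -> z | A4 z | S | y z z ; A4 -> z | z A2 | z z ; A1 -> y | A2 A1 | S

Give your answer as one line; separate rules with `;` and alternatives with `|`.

S -> y y | z A1; A2 -> z | A4 z | y z z | y y | z A1; A4 -> z | z A2 | z z; A1 -> y | A2 A1 | y y | z A1

Unit pairs: A1 ⇒* {S}; A2 ⇒* {S}.
Replace each nonterminal's rules with the union of the non-unit rules of every nonterminal it unit-derives.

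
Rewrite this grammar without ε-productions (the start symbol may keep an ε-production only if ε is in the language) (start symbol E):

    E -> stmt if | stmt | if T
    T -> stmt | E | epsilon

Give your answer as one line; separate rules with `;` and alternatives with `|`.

E -> stmt if | stmt | if T | if; T -> stmt | E

The nullable symbols are {T}.
ε ∉ L(G), so no ε-production is kept.
Add the nullable-subset variants: E → if T gives if T | if.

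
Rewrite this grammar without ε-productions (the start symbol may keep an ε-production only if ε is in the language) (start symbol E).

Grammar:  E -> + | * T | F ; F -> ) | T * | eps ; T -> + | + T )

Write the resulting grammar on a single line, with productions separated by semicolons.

E -> + | * T | F | eps; F -> ) | T *; T -> + | + T )

Nullable set = {E, F}.
ε ∈ L(G) since E is nullable, so keep E → ε.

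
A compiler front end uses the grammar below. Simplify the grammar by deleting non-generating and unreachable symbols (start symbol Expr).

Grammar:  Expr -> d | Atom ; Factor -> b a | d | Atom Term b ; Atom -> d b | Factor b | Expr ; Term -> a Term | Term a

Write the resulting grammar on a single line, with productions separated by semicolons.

Generating nonterminals: {Atom, Expr, Factor}.
Reachable from Expr after that: {Atom, Expr, Factor}.
Removed useless symbols: {Term} and every production mentioning them.

Expr -> d | Atom; Factor -> b a | d; Atom -> d b | Factor b | Expr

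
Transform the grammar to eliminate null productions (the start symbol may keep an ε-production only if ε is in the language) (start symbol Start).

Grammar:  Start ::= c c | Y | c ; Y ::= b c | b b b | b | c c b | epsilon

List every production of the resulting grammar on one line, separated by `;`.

Start ::= c c | Y | c | ε; Y ::= b c | b b b | b | c c b

Nullable set = {Start, Y}.
ε ∈ L(G) since Start is nullable, so keep Start → ε.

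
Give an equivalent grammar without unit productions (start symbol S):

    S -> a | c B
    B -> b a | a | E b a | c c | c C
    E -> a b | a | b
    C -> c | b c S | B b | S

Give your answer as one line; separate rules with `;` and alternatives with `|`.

Unit pairs: C ⇒* {S}.
Replace each nonterminal's rules with the union of the non-unit rules of every nonterminal it unit-derives.

S -> a | c B; B -> b a | a | E b a | c c | c C; E -> a b | a | b; C -> c | b c S | B b | a | c B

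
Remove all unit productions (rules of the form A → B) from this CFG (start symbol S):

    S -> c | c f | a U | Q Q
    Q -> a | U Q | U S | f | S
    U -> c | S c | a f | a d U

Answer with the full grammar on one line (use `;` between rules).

S -> c | c f | a U | Q Q; Q -> c | c f | a U | Q Q | a | U Q | U S | f; U -> c | S c | a f | a d U

Unit pairs: Q ⇒* {S}.
For each unit pair (A, B), copy every non-unit production of B to A, then drop all unit productions.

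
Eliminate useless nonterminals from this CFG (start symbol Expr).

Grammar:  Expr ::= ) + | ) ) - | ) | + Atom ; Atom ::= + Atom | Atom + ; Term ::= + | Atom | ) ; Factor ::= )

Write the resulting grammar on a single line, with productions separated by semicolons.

Expr ::= ) + | ) ) - | )

Generating nonterminals: {Expr, Factor, Term}.
Reachable from Expr after that: {Expr}.
Removed useless symbols: {Atom, Factor, Term} and every production mentioning them.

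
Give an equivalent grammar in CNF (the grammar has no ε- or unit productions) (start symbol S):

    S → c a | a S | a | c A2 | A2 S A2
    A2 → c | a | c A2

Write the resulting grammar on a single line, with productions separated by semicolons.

S → X1 X2 | X2 S | a | X1 A2 | A2 Y1; A2 → c | a | X1 A2; X1 → c; X2 → a; Y1 → S A2

Introduce a nonterminal for each terminal appearing in a rule of length ≥ 2: X1 → c, X2 → a.
Binarize each right-hand side of length ≥ 3 by chaining fresh nonterminals (Y1, Y2, …): affected rules were S → A2 S A2.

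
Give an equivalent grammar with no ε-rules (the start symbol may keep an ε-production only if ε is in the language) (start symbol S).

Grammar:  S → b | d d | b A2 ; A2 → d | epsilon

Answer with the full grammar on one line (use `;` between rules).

Nullable nonterminals: {A2}.
ε ∉ L(G), so no ε-production is kept.

S → b | d d | b A2; A2 → d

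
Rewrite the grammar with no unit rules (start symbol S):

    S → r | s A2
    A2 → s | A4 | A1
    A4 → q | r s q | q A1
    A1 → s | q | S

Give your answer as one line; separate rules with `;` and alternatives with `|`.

S → r | s A2; A2 → q | r s q | q A1 | s | r | s A2; A4 → q | r s q | q A1; A1 → s | q | r | s A2

Unit pairs: A1 ⇒* {S}; A2 ⇒* {A1, A4, S}.
Replace each nonterminal's rules with the union of the non-unit rules of every nonterminal it unit-derives.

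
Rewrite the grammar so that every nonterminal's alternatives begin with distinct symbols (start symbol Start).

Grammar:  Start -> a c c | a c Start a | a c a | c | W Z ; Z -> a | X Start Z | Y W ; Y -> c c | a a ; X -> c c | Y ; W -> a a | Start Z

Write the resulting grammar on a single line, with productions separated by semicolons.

Start -> c | W Z | a c Start1; Z -> a | X Start Z | Y W; Y -> c c | a a; X -> c c | Y; W -> a a | Start Z; Start1 -> c | Start a | a

Start has alternatives sharing prefix 'a c': factor to Start → a c Start1 with Start1 → c | Start a | a.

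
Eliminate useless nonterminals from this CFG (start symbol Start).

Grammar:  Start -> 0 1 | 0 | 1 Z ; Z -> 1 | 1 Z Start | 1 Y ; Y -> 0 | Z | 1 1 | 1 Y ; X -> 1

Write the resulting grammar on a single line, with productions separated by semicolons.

Start -> 0 1 | 0 | 1 Z; Z -> 1 | 1 Z Start | 1 Y; Y -> 0 | Z | 1 1 | 1 Y

Generating nonterminals: {Start, X, Y, Z}.
Reachable from Start after that: {Start, Y, Z}.
Removed useless symbols: {X} and every production mentioning them.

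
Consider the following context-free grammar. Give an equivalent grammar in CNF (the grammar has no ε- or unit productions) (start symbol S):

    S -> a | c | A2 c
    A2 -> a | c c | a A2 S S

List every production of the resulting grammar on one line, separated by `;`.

S -> a | c | A2 X1; A2 -> a | X1 X1 | X2 Y1; X1 -> c; X2 -> a; Y1 -> A2 Y2; Y2 -> S S

Introduce a nonterminal for each terminal appearing in a rule of length ≥ 2: X1 → c, X2 → a.
Binarize each right-hand side of length ≥ 3 by chaining fresh nonterminals (Y1, Y2, …): affected rules were A2 → X2 A2 S S.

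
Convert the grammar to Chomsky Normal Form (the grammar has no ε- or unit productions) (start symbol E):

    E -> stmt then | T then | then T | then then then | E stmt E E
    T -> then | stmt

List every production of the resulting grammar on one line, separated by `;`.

E -> X1 X2 | T X2 | X2 T | X2 Y1 | E Y2; T -> then | stmt; X1 -> stmt; X2 -> then; Y1 -> X2 X2; Y2 -> X1 Y3; Y3 -> E E

Introduce a nonterminal for each terminal appearing in a rule of length ≥ 2: X1 → stmt, X2 → then.
Binarize each right-hand side of length ≥ 3 by chaining fresh nonterminals (Y1, Y2, …): affected rules were E → X2 X2 X2; E → E X1 E E.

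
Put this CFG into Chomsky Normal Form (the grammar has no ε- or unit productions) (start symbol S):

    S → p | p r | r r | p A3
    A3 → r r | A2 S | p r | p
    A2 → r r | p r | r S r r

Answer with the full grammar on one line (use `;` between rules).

S → p | X1 X2 | X2 X2 | X1 A3; A3 → X2 X2 | A2 S | X1 X2 | p; A2 → X2 X2 | X1 X2 | X2 Y1; X1 → p; X2 → r; Y1 → S Y2; Y2 → X2 X2

Introduce a nonterminal for each terminal appearing in a rule of length ≥ 2: X1 → p, X2 → r.
Binarize each right-hand side of length ≥ 3 by chaining fresh nonterminals (Y1, Y2, …): affected rules were A2 → X2 S X2 X2.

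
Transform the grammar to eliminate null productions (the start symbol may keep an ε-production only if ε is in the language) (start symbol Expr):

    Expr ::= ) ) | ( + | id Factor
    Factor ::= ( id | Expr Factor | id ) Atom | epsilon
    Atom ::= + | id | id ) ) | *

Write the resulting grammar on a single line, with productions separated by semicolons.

Expr ::= ) ) | ( + | id Factor | id; Factor ::= ( id | Expr Factor | Expr | id ) Atom; Atom ::= + | id | id ) ) | *

The nullable symbols are {Factor}.
ε ∉ L(G), so no ε-production is kept.
Expand every rule over subsets of its nullable positions: Expr → id Factor gives id Factor | id. Factor → Expr Factor gives Expr Factor | Expr.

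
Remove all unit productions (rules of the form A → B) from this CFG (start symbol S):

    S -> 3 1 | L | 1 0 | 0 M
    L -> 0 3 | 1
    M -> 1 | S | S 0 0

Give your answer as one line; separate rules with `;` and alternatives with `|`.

S -> 0 3 | 1 | 3 1 | 1 0 | 0 M; L -> 0 3 | 1; M -> 0 3 | 1 | 3 1 | 1 0 | 0 M | S 0 0

Unit pairs: M ⇒* {L, S}; S ⇒* {L}.
Replace each nonterminal's rules with the union of the non-unit rules of every nonterminal it unit-derives.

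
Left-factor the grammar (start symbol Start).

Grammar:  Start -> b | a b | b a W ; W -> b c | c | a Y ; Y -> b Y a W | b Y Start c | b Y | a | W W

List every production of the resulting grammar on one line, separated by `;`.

Start -> a b | b Start1; W -> b c | c | a Y; Y -> a | W W | b Y Y1; Start1 -> ε | a W; Y1 -> a W | Start c | ε

Start has alternatives sharing prefix 'b': factor to Start → b Start1 with Start1 → ε | a W.
Y has alternatives sharing prefix 'b Y': factor to Y → b Y Y1 with Y1 → a W | Start c | ε.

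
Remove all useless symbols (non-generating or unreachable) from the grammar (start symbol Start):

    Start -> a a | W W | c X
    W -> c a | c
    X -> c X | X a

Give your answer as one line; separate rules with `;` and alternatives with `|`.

Generating nonterminals: {Start, W}.
Reachable from Start after that: {Start, W}.
Removed useless symbols: {X} and every production mentioning them.

Start -> a a | W W; W -> c a | c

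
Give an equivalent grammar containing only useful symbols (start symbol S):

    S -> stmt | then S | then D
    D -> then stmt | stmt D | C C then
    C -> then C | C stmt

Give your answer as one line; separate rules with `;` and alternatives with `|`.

Generating nonterminals: {D, S}.
Reachable from S after that: {D, S}.
Removed useless symbols: {C} and every production mentioning them.

S -> stmt | then S | then D; D -> then stmt | stmt D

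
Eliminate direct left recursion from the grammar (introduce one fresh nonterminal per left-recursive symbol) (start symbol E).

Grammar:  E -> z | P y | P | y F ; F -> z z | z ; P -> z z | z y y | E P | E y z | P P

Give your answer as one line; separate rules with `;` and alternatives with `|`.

Left recursion appears on P.
For P: α = {P}, β = {z z, z y y, E P, E y z}. Rewrite as P → β P' and P' → α P' | ε.

E -> z | P y | P | y F; F -> z z | z; P -> z z P' | z y y P' | E P P' | E y z P'; P' -> P P' | epsilon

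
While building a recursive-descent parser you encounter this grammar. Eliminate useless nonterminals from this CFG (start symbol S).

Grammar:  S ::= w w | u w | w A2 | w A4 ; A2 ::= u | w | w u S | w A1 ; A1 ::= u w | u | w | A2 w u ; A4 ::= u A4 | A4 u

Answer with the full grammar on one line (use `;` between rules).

Generating nonterminals: {A1, A2, S}.
Reachable from S after that: {A1, A2, S}.
Removed useless symbols: {A4} and every production mentioning them.

S ::= w w | u w | w A2; A2 ::= u | w | w u S | w A1; A1 ::= u w | u | w | A2 w u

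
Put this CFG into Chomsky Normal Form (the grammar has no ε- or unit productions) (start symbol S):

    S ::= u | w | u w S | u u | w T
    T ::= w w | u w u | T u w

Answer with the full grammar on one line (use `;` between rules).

Introduce a nonterminal for each terminal appearing in a rule of length ≥ 2: X1 → u, X2 → w.
Binarize each right-hand side of length ≥ 3 by chaining fresh nonterminals (Y1, Y2, …): affected rules were S → X1 X2 S; T → X1 X2 X1; T → T X1 X2.

S ::= u | w | X1 Y1 | X1 X1 | X2 T; T ::= X2 X2 | X1 Y2 | T Y3; X1 ::= u; X2 ::= w; Y1 ::= X2 S; Y2 ::= X2 X1; Y3 ::= X1 X2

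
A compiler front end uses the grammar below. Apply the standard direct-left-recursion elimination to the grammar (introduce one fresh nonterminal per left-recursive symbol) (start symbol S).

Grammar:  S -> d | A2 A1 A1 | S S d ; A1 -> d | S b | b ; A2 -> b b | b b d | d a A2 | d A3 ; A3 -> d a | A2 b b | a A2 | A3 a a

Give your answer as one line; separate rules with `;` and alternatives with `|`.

S -> d S' | A2 A1 A1 S'; A1 -> d | S b | b; A2 -> b b | b b d | d a A2 | d A3; A3 -> d a A3' | A2 b b A3' | a A2 A3'; S' -> S d S' | eps; A3' -> a a A3' | eps

Left recursion appears on S, A3.
For S: α = {S d}, β = {d, A2 A1 A1}. Rewrite as S → β S' and S' → α S' | ε.
For A3: α = {a a}, β = {d a, A2 b b, a A2}. Rewrite as A3 → β A3' and A3' → α A3' | ε.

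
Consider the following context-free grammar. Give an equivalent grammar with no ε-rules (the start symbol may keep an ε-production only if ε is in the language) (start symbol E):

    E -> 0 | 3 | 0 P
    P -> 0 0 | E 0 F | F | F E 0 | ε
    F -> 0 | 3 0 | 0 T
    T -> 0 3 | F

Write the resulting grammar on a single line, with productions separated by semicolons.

E -> 0 | 3 | 0 P; P -> 0 0 | E 0 F | F | F E 0; F -> 0 | 3 0 | 0 T; T -> 0 3 | F

The nullable symbols are {P}.
ε ∉ L(G), so no ε-production is kept.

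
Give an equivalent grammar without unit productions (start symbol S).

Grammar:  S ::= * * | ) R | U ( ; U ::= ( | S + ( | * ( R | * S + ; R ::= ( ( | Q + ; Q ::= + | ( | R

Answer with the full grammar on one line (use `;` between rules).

S ::= * * | ) R | U (; U ::= ( | S + ( | * ( R | * S +; R ::= ( ( | Q +; Q ::= ( ( | Q + | + | (

Unit pairs: Q ⇒* {R}.
Replace each nonterminal's rules with the union of the non-unit rules of every nonterminal it unit-derives.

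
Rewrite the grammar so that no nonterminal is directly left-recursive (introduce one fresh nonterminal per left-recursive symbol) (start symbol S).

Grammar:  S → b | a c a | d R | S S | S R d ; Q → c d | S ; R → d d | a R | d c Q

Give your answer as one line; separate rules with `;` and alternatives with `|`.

S → b S' | a c a S' | d R S'; Q → c d | S; R → d d | a R | d c Q; S' → S S' | R d S' | ε

S is directly left-recursive.
For S: α = {S, R d}, β = {b, a c a, d R}. Rewrite as S → β S' and S' → α S' | ε.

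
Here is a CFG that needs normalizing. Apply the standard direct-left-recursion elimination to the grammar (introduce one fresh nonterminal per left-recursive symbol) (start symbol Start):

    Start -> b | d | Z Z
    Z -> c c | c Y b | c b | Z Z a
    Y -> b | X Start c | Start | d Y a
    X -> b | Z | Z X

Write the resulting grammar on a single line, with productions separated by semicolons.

Left recursion appears on Z.
For Z: α = {Z a}, β = {c c, c Y b, c b}. Rewrite as Z → β Z1 and Z1 → α Z1 | ε.

Start -> b | d | Z Z; Z -> c c Z1 | c Y b Z1 | c b Z1; Y -> b | X Start c | Start | d Y a; X -> b | Z | Z X; Z1 -> Z a Z1 | ε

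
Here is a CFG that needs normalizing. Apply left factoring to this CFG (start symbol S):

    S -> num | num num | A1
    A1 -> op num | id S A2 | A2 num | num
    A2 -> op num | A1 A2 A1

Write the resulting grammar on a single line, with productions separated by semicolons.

S has alternatives sharing prefix 'num': factor to S → num S' with S' → ε | num.

S -> A1 | num S'; A1 -> op num | id S A2 | A2 num | num; A2 -> op num | A1 A2 A1; S' -> eps | num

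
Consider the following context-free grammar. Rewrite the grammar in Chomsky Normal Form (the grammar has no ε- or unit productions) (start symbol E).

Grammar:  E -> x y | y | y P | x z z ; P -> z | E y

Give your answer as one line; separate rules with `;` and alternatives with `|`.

E -> X1 X2 | y | X2 P | X1 Y1; P -> z | E X2; X1 -> x; X2 -> y; X3 -> z; Y1 -> X3 X3

Introduce a nonterminal for each terminal appearing in a rule of length ≥ 2: X1 → x, X2 → y, X3 → z.
Binarize each right-hand side of length ≥ 3 by chaining fresh nonterminals (Y1, Y2, …): affected rules were E → X1 X3 X3.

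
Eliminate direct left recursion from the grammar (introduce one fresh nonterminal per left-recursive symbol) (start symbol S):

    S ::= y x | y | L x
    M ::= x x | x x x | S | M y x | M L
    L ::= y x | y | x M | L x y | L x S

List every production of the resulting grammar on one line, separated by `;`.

S ::= y x | y | L x; M ::= x x M' | x x x M' | S M'; L ::= y x L' | y L' | x M L'; M' ::= y x M' | L M' | ε; L' ::= x y L' | x S L' | ε

Left recursion appears on M, L.
For M: α = {y x, L}, β = {x x, x x x, S}. Rewrite as M → β M' and M' → α M' | ε.
For L: α = {x y, x S}, β = {y x, y, x M}. Rewrite as L → β L' and L' → α L' | ε.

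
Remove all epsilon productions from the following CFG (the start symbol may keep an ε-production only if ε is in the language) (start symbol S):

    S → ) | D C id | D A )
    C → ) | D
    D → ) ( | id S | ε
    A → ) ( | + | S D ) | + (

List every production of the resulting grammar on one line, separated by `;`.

Nullable nonterminals: {C, D}.
ε ∉ L(G), so no ε-production is kept.
For each production, add variants omitting each subset of nullable occurrences: S → D C id gives D C id | D id | C id | id. S → D A ) gives D A ) | A ). A → S D ) gives S D ) | S ).

S → ) | D C id | D id | C id | id | D A ) | A ); C → ) | D; D → ) ( | id S; A → ) ( | + | S D ) | S ) | + (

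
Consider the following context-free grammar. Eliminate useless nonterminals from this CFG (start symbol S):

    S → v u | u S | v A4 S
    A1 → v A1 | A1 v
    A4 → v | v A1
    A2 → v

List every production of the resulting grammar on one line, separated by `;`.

Generating nonterminals: {A2, A4, S}.
Reachable from S after that: {A4, S}.
Removed useless symbols: {A1, A2} and every production mentioning them.

S → v u | u S | v A4 S; A4 → v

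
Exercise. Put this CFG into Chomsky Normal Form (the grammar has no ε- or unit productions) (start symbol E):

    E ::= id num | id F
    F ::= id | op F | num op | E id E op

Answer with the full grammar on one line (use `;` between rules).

Introduce a nonterminal for each terminal appearing in a rule of length ≥ 2: X1 → id, X2 → num, X3 → op.
Binarize each right-hand side of length ≥ 3 by chaining fresh nonterminals (Y1, Y2, …): affected rules were F → E X1 E X3.

E ::= X1 X2 | X1 F; F ::= id | X3 F | X2 X3 | E Y1; X1 ::= id; X2 ::= num; X3 ::= op; Y1 ::= X1 Y2; Y2 ::= E X3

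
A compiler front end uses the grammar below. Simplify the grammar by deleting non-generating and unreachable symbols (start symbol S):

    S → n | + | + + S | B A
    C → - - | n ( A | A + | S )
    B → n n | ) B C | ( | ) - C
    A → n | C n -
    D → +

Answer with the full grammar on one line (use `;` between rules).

Generating nonterminals: {A, B, C, D, S}.
Reachable from S after that: {A, B, C, S}.
Removed useless symbols: {D} and every production mentioning them.

S → n | + | + + S | B A; C → - - | n ( A | A + | S ); B → n n | ) B C | ( | ) - C; A → n | C n -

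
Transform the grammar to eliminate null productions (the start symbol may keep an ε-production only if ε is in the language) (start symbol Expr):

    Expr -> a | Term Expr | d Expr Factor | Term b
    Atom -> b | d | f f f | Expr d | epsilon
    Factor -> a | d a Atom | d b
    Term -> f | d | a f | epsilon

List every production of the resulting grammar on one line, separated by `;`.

Expr -> a | Term Expr | d Expr Factor | Term b | b; Atom -> b | d | f f f | Expr d; Factor -> a | d a Atom | d a | d b; Term -> f | d | a f

Nullable nonterminals: {Atom, Term}.
ε ∉ L(G), so no ε-production is kept.
Expand every rule over subsets of its nullable positions: Expr → Term b gives Term b | b. Factor → d a Atom gives d a Atom | d a.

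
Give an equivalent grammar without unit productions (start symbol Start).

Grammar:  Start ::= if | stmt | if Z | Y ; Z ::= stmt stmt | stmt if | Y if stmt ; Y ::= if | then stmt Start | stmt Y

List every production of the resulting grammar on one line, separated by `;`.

Start ::= if | stmt | if Z | then stmt Start | stmt Y; Z ::= stmt stmt | stmt if | Y if stmt; Y ::= if | then stmt Start | stmt Y

Unit pairs: Start ⇒* {Y}.
Replace each nonterminal's rules with the union of the non-unit rules of every nonterminal it unit-derives.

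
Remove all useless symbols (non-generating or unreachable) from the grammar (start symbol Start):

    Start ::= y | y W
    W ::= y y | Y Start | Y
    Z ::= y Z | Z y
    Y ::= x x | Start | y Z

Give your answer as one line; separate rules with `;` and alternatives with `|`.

Start ::= y | y W; W ::= y y | Y Start | Y; Y ::= x x | Start

Generating nonterminals: {Start, W, Y}.
Reachable from Start after that: {Start, W, Y}.
Removed useless symbols: {Z} and every production mentioning them.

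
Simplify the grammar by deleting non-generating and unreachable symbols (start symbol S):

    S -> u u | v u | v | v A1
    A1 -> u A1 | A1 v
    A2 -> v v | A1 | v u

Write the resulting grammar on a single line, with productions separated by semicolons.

Generating nonterminals: {A2, S}.
Reachable from S after that: {S}.
Removed useless symbols: {A1, A2} and every production mentioning them.

S -> u u | v u | v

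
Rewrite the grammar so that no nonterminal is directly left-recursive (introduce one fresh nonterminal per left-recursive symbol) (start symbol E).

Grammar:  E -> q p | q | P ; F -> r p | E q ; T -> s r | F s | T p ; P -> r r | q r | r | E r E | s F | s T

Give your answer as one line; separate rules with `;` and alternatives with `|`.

Left recursion appears on T.
For T: α = {p}, β = {s r, F s}. Rewrite as T → β T' and T' → α T' | ε.

E -> q p | q | P; F -> r p | E q; T -> s r T' | F s T'; P -> r r | q r | r | E r E | s F | s T; T' -> p T' | ε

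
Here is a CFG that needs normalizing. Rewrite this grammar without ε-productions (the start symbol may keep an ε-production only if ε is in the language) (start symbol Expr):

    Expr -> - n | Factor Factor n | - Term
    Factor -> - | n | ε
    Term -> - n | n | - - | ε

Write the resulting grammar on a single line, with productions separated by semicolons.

Expr -> - n | Factor Factor n | Factor n | n | - Term | -; Factor -> - | n; Term -> - n | n | - -

The nullable symbols are {Factor, Term}.
ε ∉ L(G), so no ε-production is kept.
Expand every rule over subsets of its nullable positions: Expr → Factor Factor n gives Factor Factor n | Factor n | n. Expr → - Term gives - Term | -.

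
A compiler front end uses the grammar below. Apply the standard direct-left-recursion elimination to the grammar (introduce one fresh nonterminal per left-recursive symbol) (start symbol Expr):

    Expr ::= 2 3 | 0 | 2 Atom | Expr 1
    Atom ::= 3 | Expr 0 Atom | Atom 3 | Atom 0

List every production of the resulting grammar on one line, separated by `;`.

Expr, Atom are directly left-recursive.
For Expr: α = {1}, β = {2 3, 0, 2 Atom}. Rewrite as Expr → β Expr1 and Expr1 → α Expr1 | ε.
For Atom: α = {3, 0}, β = {3, Expr 0 Atom}. Rewrite as Atom → β Atom1 and Atom1 → α Atom1 | ε.

Expr ::= 2 3 Expr1 | 0 Expr1 | 2 Atom Expr1; Atom ::= 3 Atom1 | Expr 0 Atom Atom1; Expr1 ::= 1 Expr1 | epsilon; Atom1 ::= 3 Atom1 | 0 Atom1 | epsilon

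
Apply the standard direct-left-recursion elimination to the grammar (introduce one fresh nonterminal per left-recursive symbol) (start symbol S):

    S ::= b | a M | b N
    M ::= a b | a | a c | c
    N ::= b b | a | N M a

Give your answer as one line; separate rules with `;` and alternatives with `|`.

Directly left-recursive nonterminal: N.
For N: α = {M a}, β = {b b, a}. Rewrite as N → β N' and N' → α N' | ε.

S ::= b | a M | b N; M ::= a b | a | a c | c; N ::= b b N' | a N'; N' ::= M a N' | ε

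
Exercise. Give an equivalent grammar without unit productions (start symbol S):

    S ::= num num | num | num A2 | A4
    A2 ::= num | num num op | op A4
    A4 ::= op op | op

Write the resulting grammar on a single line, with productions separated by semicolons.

S ::= op op | op | num num | num | num A2; A2 ::= num | num num op | op A4; A4 ::= op op | op

Unit pairs: S ⇒* {A4}.
Replace each nonterminal's rules with the union of the non-unit rules of every nonterminal it unit-derives.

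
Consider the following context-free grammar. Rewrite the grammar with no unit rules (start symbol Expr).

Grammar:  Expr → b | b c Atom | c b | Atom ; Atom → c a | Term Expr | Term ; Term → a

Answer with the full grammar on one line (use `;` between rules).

Expr → a | c a | Term Expr | b | b c Atom | c b; Atom → a | c a | Term Expr; Term → a

Unit pairs: Atom ⇒* {Term}; Expr ⇒* {Atom, Term}.
Replace each nonterminal's rules with the union of the non-unit rules of every nonterminal it unit-derives.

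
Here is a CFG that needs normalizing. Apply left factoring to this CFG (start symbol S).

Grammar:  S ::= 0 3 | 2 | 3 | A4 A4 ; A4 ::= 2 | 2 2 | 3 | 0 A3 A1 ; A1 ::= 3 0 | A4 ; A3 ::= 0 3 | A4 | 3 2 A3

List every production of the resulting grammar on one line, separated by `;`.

A4 has alternatives sharing prefix '2': factor to A4 → 2 A4' with A4' → ε | 2.

S ::= 0 3 | 2 | 3 | A4 A4; A4 ::= 3 | 0 A3 A1 | 2 A4'; A1 ::= 3 0 | A4; A3 ::= 0 3 | A4 | 3 2 A3; A4' ::= eps | 2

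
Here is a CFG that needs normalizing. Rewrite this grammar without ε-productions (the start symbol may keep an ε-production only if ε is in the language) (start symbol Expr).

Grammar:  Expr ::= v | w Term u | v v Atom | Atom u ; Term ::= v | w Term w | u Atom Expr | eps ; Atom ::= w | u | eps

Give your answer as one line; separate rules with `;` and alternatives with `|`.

The nullable symbols are {Atom, Term}.
ε ∉ L(G), so no ε-production is kept.
Add the nullable-subset variants: Expr → w Term u gives w Term u | w u. Expr → v v Atom gives v v Atom | v v. Expr → Atom u gives Atom u | u. Term → w Term w gives w Term w | w w.

Expr ::= v | w Term u | w u | v v Atom | v v | Atom u | u; Term ::= v | w Term w | w w | u Atom Expr | u Expr; Atom ::= w | u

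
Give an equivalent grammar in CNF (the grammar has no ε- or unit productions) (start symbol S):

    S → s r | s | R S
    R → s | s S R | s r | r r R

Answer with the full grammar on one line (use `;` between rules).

S → X1 X2 | s | R S; R → s | X1 Y1 | X1 X2 | X2 Y2; X1 → s; X2 → r; Y1 → S R; Y2 → X2 R

Introduce a nonterminal for each terminal appearing in a rule of length ≥ 2: X1 → s, X2 → r.
Binarize each right-hand side of length ≥ 3 by chaining fresh nonterminals (Y1, Y2, …): affected rules were R → X1 S R; R → X2 X2 R.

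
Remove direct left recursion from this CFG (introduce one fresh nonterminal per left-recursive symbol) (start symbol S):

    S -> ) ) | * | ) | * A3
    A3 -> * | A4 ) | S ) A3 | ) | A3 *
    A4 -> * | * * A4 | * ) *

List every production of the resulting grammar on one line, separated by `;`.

S -> ) ) | * | ) | * A3; A3 -> * A3' | A4 ) A3' | S ) A3 A3' | ) A3'; A4 -> * | * * A4 | * ) *; A3' -> * A3' | ε

Directly left-recursive nonterminal: A3.
For A3: α = {*}, β = {*, A4 ), S ) A3, )}. Rewrite as A3 → β A3' and A3' → α A3' | ε.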